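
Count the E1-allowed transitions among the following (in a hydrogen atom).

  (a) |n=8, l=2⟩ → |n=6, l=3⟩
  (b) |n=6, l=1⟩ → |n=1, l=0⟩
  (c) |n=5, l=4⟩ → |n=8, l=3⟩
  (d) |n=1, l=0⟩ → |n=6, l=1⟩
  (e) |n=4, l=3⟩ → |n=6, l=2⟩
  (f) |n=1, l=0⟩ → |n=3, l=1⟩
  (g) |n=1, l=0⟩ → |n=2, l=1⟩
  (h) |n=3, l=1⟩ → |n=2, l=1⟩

(a) allowed
(b) allowed
(c) allowed
(d) allowed
(e) allowed
(f) allowed
(g) allowed
(h) forbidden — Δl = +0 (E1 requires Δl = ±1)
Total allowed: 7 of 8.

7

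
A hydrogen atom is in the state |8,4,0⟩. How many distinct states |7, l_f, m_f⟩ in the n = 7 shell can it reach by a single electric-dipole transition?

E1 requires Δl = ±1, so l_f ∈ {3, 5}; with 0 ≤ l_f ≤ n_f−1 = 6, the allowed l_f values are {3, 5}.
For l_f = 3: m_f ∈ {m_i−1, m_i, m_i+1} ∩ [−3, 3] = {-1, 0, 1} → 3 states.
For l_f = 5: m_f ∈ {m_i−1, m_i, m_i+1} ∩ [−5, 5] = {-1, 0, 1} → 3 states.
Total: 6.

6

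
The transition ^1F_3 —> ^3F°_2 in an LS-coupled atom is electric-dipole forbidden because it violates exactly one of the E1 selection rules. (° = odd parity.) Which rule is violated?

the ΔS = 0 rule

Initial level: S=0, L=3, J=3, parity even. Final level: S=1, L=3, J=2, parity odd.
ΔJ = 0, ±1 (not J=0↔0): J: 3 → 2, ΔJ = -1 — ok.
ΔS = 0: S: 0 → 1 — fails.
Parity must change: even → odd — ok.
ΔL = 0, ±1 (not L=0↔0): L: 3 → 3, ΔL = +0 — ok.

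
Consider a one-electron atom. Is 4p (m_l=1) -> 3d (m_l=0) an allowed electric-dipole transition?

allowed

l: 1 → 2 (Δl = +1). Δl = ±1 ok.
m_l: 1 → 0 (Δm_l = -1). |Δm_l| ≤ 1 ok.
All E1 selection rules are satisfied.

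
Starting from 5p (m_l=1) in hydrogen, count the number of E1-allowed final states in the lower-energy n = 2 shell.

1

E1 requires Δl = ±1, so l_f ∈ {0, 2}; with 0 ≤ l_f ≤ n_f−1 = 1, the allowed l_f values are {0}.
For l_f = 0: m_f ∈ {m_i−1, m_i, m_i+1} ∩ [−0, 0] = {0} → 1 state.
Total: 1.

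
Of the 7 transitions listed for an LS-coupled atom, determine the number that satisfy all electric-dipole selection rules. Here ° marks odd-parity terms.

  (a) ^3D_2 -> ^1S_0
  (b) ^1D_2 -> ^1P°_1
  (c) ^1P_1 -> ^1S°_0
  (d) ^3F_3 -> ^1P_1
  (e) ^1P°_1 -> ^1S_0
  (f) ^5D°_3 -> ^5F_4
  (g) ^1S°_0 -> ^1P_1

5

(a) forbidden (parity, ΔS, ΔL, ΔJ fail)
(b) allowed
(c) allowed
(d) forbidden (parity, ΔS, ΔL, ΔJ fail)
(e) allowed
(f) allowed
(g) allowed
Total allowed: 5 of 7.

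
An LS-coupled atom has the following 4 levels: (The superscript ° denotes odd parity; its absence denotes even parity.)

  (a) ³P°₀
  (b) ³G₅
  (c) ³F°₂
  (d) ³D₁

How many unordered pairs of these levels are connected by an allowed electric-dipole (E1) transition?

(a)–(b): forbidden (ΔL, ΔJ).
(a)–(c): forbidden (parity, ΔL, ΔJ).
(a)–(d): allowed.
(b)–(c): forbidden (ΔJ).
(b)–(d): forbidden (parity, ΔL, ΔJ).
(c)–(d): allowed.
Allowed pairs: 2 of 6.

2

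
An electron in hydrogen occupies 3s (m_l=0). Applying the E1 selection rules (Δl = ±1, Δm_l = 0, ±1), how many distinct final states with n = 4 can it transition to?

E1 requires Δl = ±1, so l_f ∈ {-1, 1}; with 0 ≤ l_f ≤ n_f−1 = 3, the allowed l_f values are {1}.
For l_f = 1: m_f ∈ {m_i−1, m_i, m_i+1} ∩ [−1, 1] = {-1, 0, 1} → 3 states.
Total: 3.

3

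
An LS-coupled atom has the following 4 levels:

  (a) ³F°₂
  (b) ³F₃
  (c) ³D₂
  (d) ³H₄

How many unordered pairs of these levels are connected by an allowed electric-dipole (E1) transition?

(a)–(b): allowed.
(a)–(c): allowed.
(a)–(d): forbidden (ΔL, ΔJ).
(b)–(c): forbidden (parity).
(b)–(d): forbidden (parity, ΔL).
(c)–(d): forbidden (parity, ΔL, ΔJ).
Allowed pairs: 2 of 6.

2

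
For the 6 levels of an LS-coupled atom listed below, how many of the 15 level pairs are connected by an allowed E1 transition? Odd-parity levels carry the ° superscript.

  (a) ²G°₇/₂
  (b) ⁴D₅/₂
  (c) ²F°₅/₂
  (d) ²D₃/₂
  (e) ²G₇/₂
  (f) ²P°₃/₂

4

(a)–(b): forbidden (ΔS, ΔL).
(a)–(c): forbidden (parity).
(a)–(d): forbidden (ΔL, ΔJ).
(a)–(e): allowed.
(a)–(f): forbidden (parity, ΔL, ΔJ).
(b)–(c): forbidden (ΔS).
(b)–(d): forbidden (parity, ΔS).
(b)–(e): forbidden (parity, ΔS, ΔL).
(b)–(f): forbidden (ΔS).
(c)–(d): allowed.
(c)–(e): allowed.
(c)–(f): forbidden (parity, ΔL).
(d)–(e): forbidden (parity, ΔL, ΔJ).
(d)–(f): allowed.
(e)–(f): forbidden (ΔL, ΔJ).
Allowed pairs: 4 of 15.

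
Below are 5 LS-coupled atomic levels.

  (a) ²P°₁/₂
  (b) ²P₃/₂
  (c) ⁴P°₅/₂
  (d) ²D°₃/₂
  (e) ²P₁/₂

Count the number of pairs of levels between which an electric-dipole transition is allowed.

4

(a)–(b): allowed.
(a)–(c): forbidden (parity, ΔS, ΔJ).
(a)–(d): forbidden (parity).
(a)–(e): allowed.
(b)–(c): forbidden (ΔS).
(b)–(d): allowed.
(b)–(e): forbidden (parity).
(c)–(d): forbidden (parity, ΔS).
(c)–(e): forbidden (ΔS, ΔJ).
(d)–(e): allowed.
Allowed pairs: 4 of 10.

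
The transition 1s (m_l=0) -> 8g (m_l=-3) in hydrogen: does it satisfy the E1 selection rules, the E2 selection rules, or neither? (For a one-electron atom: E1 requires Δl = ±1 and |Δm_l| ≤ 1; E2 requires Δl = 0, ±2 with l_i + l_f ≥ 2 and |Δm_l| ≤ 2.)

Δl = 4 − 0 = +4; l_i + l_f = 4.
Δm_l = -3.
E1 (Δl = ±1, |Δm_l| ≤ 1): not satisfied.
E2 (Δl = 0,±2, l_i+l_f ≥ 2, |Δm_l| ≤ 2): not satisfied.

neither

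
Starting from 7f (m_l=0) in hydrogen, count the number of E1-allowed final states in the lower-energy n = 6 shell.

E1 requires Δl = ±1, so l_f ∈ {2, 4}; with 0 ≤ l_f ≤ n_f−1 = 5, the allowed l_f values are {2, 4}.
For l_f = 2: m_f ∈ {m_i−1, m_i, m_i+1} ∩ [−2, 2] = {-1, 0, 1} → 3 states.
For l_f = 4: m_f ∈ {m_i−1, m_i, m_i+1} ∩ [−4, 4] = {-1, 0, 1} → 3 states.
Total: 6.

6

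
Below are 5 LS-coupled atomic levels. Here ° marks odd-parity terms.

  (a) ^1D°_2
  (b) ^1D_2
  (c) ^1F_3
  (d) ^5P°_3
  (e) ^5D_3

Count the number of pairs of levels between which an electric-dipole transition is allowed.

(a)–(b): allowed.
(a)–(c): allowed.
(a)–(d): forbidden (parity, ΔS).
(a)–(e): forbidden (ΔS).
(b)–(c): forbidden (parity).
(b)–(d): forbidden (ΔS).
(b)–(e): forbidden (parity, ΔS).
(c)–(d): forbidden (ΔS, ΔL).
(c)–(e): forbidden (parity, ΔS).
(d)–(e): allowed.
Allowed pairs: 3 of 10.

3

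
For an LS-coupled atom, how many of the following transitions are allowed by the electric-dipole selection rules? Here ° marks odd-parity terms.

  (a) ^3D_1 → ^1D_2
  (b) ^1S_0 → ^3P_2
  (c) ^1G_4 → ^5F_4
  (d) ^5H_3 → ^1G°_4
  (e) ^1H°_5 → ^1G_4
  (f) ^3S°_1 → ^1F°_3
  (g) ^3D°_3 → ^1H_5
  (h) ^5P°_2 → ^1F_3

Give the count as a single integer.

1

(a) forbidden (parity, ΔS fail)
(b) forbidden (parity, ΔS, ΔJ fail)
(c) forbidden (parity, ΔS fail)
(d) forbidden (ΔS fails)
(e) allowed
(f) forbidden (parity, ΔS, ΔL, ΔJ fail)
(g) forbidden (ΔS, ΔL, ΔJ fail)
(h) forbidden (ΔS, ΔL fail)
Total allowed: 1 of 8.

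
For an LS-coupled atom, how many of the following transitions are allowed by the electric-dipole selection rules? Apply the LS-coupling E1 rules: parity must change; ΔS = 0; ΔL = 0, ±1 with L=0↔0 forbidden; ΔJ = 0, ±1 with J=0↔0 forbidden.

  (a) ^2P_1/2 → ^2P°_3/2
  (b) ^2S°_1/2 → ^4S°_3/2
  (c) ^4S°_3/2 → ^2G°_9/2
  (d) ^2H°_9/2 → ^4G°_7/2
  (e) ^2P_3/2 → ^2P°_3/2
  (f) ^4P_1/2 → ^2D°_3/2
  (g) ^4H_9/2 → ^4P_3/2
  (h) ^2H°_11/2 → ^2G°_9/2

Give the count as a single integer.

2

(a) allowed
(b) forbidden (parity, ΔS, ΔL fail)
(c) forbidden (parity, ΔS, ΔL, ΔJ fail)
(d) forbidden (parity, ΔS fail)
(e) allowed
(f) forbidden (ΔS fails)
(g) forbidden (parity, ΔL, ΔJ fail)
(h) forbidden (parity fails)
Total allowed: 2 of 8.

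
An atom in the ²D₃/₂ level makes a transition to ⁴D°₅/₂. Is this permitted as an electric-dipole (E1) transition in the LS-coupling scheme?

forbidden

Reading off the term symbols: S 1/2→3/2, L 2→2, J 3/2→5/2, parity even→odd.
ΔS = 0: S: 1/2 → 3/2 — ✗.
Parity must change: even → odd — ✓.
ΔL = 0, ±1 (not L=0↔0): L: 2 → 2, ΔL = +0 — ✓.
ΔJ = 0, ±1 (not J=0↔0): J: 3/2 → 5/2, ΔJ = +1 — ✓.
Rule(s) violated: ΔS.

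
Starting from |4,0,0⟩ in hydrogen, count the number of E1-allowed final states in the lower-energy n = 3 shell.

3

E1 requires Δl = ±1, so l_f ∈ {-1, 1}; with 0 ≤ l_f ≤ n_f−1 = 2, the allowed l_f values are {1}.
For l_f = 1: m_f ∈ {m_i−1, m_i, m_i+1} ∩ [−1, 1] = {-1, 0, 1} → 3 states.
Total: 3.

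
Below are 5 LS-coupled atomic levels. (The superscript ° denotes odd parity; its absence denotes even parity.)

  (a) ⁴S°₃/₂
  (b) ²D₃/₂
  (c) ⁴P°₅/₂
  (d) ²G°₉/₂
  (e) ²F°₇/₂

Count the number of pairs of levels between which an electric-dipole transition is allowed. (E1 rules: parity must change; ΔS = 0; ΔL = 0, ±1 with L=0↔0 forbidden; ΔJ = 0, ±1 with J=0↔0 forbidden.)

0

(a)–(b): forbidden (ΔS, ΔL).
(a)–(c): forbidden (parity).
(a)–(d): forbidden (parity, ΔS, ΔL, ΔJ).
(a)–(e): forbidden (parity, ΔS, ΔL, ΔJ).
(b)–(c): forbidden (ΔS).
(b)–(d): forbidden (ΔL, ΔJ).
(b)–(e): forbidden (ΔJ).
(c)–(d): forbidden (parity, ΔS, ΔL, ΔJ).
(c)–(e): forbidden (parity, ΔS, ΔL).
(d)–(e): forbidden (parity).
Allowed pairs: 0 of 10.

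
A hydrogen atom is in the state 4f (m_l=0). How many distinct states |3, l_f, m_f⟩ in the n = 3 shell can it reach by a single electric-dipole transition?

3

E1 requires Δl = ±1, so l_f ∈ {2, 4}; with 0 ≤ l_f ≤ n_f−1 = 2, the allowed l_f values are {2}.
For l_f = 2: m_f ∈ {m_i−1, m_i, m_i+1} ∩ [−2, 2] = {-1, 0, 1} → 3 states.
Total: 3.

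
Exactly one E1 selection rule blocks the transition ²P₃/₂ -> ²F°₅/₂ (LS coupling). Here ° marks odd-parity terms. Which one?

the ΔL = 0, ±1 rule

Reading off the term symbols: S 1/2→1/2, L 1→3, J 3/2→5/2, parity even→odd.
Parity must change: even → odd — passes.
ΔS = 0: S: 1/2 → 1/2 — passes.
ΔL = 0, ±1 (not L=0↔0): L: 1 → 3, ΔL = +2 — fails.
ΔJ = 0, ±1 (not J=0↔0): J: 3/2 → 5/2, ΔJ = +1 — passes.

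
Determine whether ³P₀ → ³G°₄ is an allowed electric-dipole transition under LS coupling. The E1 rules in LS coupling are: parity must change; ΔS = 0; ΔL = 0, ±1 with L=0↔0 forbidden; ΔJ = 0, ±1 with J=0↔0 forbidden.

Initial level: S=1, L=1, J=0, parity even. Final level: S=1, L=4, J=4, parity odd.
Parity must change: even → odd — passes.
ΔS = 0: S: 1 → 1 — passes.
ΔL = 0, ±1 (not L=0↔0): L: 1 → 4, ΔL = +3 — fails.
ΔJ = 0, ±1 (not J=0↔0): J: 0 → 4, ΔJ = +4 — fails.
Rule(s) violated: ΔL, ΔJ.

forbidden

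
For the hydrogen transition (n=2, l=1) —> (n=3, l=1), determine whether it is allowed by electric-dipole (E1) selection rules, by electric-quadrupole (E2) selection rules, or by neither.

Δl = 1 − 1 = +0; l_i + l_f = 2.
E1 (Δl = ±1): not satisfied.
E2 (Δl = 0,±2, l_i+l_f ≥ 2): satisfied.

E2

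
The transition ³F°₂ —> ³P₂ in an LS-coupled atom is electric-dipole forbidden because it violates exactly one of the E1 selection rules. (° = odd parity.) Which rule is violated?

Parity must change: odd → even — ok.
ΔS = 0: S: 1 → 1 — ok.
ΔL = 0, ±1 (not L=0↔0): L: 3 → 1, ΔL = -2 — fails.
ΔJ = 0, ±1 (not J=0↔0): J: 2 → 2, ΔJ = +0 — ok.

the ΔL = 0, ±1 rule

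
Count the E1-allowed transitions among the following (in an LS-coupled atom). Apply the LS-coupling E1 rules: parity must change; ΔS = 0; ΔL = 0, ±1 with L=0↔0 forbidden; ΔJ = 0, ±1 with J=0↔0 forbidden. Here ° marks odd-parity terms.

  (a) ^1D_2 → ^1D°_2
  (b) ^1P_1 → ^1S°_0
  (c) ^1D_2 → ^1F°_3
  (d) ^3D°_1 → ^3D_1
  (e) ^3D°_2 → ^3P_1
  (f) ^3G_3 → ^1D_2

(a) allowed
(b) allowed
(c) allowed
(d) allowed
(e) allowed
(f) forbidden (parity, ΔS, ΔL fail)
Total allowed: 5 of 6.

5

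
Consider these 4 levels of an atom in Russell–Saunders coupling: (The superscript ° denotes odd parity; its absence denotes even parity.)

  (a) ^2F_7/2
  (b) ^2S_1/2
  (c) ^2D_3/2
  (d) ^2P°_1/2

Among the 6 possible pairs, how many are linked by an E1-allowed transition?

2

(a)–(b): forbidden (parity, ΔL, ΔJ).
(a)–(c): forbidden (parity, ΔJ).
(a)–(d): forbidden (ΔL, ΔJ).
(b)–(c): forbidden (parity, ΔL).
(b)–(d): allowed.
(c)–(d): allowed.
Allowed pairs: 2 of 6.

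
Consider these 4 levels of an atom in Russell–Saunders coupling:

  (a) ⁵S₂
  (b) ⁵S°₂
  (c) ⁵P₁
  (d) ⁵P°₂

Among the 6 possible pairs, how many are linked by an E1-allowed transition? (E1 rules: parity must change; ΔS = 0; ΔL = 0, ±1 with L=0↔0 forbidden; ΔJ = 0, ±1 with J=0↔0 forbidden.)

3

(a)–(b): forbidden (ΔL).
(a)–(c): forbidden (parity).
(a)–(d): allowed.
(b)–(c): allowed.
(b)–(d): forbidden (parity).
(c)–(d): allowed.
Allowed pairs: 3 of 6.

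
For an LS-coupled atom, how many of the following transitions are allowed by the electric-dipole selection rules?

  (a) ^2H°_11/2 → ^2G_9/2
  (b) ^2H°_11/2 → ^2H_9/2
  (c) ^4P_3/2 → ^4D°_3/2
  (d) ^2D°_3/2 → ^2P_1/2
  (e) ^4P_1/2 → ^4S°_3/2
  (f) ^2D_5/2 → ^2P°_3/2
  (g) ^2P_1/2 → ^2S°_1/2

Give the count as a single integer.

7

(a) allowed
(b) allowed
(c) allowed
(d) allowed
(e) allowed
(f) allowed
(g) allowed
Total allowed: 7 of 7.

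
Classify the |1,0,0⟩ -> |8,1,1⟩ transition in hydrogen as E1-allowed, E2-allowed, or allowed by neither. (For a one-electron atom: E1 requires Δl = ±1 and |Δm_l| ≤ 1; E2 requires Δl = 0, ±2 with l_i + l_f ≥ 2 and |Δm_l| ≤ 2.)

Δl = 1 − 0 = +1; l_i + l_f = 1.
Δm_l = +1.
E1 (Δl = ±1, |Δm_l| ≤ 1): satisfied.
E2 (Δl = 0,±2, l_i+l_f ≥ 2, |Δm_l| ≤ 2): not satisfied.

E1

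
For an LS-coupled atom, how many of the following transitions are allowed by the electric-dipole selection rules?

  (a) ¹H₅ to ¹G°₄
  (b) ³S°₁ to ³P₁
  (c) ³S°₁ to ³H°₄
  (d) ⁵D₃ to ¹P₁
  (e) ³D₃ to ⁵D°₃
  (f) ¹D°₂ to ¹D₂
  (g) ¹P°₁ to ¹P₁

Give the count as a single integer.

(a) allowed
(b) allowed
(c) forbidden (parity, ΔL, ΔJ fail)
(d) forbidden (parity, ΔS, ΔJ fail)
(e) forbidden (ΔS fails)
(f) allowed
(g) allowed
Total allowed: 4 of 7.

4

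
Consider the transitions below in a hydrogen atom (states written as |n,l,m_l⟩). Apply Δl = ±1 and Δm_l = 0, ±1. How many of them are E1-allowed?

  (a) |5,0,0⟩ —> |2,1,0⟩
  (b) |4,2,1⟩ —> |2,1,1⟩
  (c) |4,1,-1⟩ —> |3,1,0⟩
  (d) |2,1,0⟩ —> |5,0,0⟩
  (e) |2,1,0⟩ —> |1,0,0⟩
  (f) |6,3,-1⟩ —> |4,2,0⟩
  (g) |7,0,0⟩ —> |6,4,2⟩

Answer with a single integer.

5

(a) allowed
(b) allowed
(c) forbidden — Δl = +0 (E1 requires Δl = ±1)
(d) allowed
(e) allowed
(f) allowed
(g) forbidden — Δl = +4 (E1 requires Δl = ±1); Δm_l = +2 (E1 requires Δm_l = 0, ±1)
Total allowed: 5 of 7.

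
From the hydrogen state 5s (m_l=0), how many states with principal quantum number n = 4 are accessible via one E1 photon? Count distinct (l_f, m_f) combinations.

3

E1 requires Δl = ±1, so l_f ∈ {-1, 1}; with 0 ≤ l_f ≤ n_f−1 = 3, the allowed l_f values are {1}.
For l_f = 1: m_f ∈ {m_i−1, m_i, m_i+1} ∩ [−1, 1] = {-1, 0, 1} → 3 states.
Total: 3.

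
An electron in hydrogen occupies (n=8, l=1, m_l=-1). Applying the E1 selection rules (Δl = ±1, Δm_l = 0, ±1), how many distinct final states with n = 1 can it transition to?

1

E1 requires Δl = ±1, so l_f ∈ {0, 2}; with 0 ≤ l_f ≤ n_f−1 = 0, the allowed l_f values are {0}.
For l_f = 0: m_f ∈ {m_i−1, m_i, m_i+1} ∩ [−0, 0] = {0} → 1 state.
Total: 1.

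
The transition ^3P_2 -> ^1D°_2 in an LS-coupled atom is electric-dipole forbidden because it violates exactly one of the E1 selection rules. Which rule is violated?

Parity must change: even → odd — passes.
ΔS = 0: S: 1 → 0 — fails.
ΔL = 0, ±1 (not L=0↔0): L: 1 → 2, ΔL = +1 — passes.
ΔJ = 0, ±1 (not J=0↔0): J: 2 → 2, ΔJ = +0 — passes.

the ΔS = 0 rule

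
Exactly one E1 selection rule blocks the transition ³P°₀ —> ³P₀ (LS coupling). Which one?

Initial level: S=1, L=1, J=0, parity odd. Final level: S=1, L=1, J=0, parity even.
ΔS = 0: S: 1 → 1 — passes.
ΔL = 0, ±1 (not L=0↔0): L: 1 → 1, ΔL = +0 — passes.
ΔJ = 0, ±1 (not J=0↔0): J: 0 → 0, ΔJ = +0 — fails.
Parity must change: odd → even — passes.

the J=0 ↔ J=0 exclusion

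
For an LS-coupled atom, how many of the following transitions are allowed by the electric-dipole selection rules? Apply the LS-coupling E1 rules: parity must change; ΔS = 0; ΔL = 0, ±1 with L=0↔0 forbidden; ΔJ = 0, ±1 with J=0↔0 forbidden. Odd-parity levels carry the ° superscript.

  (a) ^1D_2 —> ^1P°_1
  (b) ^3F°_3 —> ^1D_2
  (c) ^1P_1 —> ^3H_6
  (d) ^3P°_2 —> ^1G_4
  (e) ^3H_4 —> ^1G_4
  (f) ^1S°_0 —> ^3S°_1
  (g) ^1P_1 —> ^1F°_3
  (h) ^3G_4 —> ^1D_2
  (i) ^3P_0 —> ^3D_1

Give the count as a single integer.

1

(a) allowed
(b) forbidden (ΔS fails)
(c) forbidden (parity, ΔS, ΔL, ΔJ fail)
(d) forbidden (ΔS, ΔL, ΔJ fail)
(e) forbidden (parity, ΔS fail)
(f) forbidden (parity, ΔS, ΔL fail)
(g) forbidden (ΔL, ΔJ fail)
(h) forbidden (parity, ΔS, ΔL, ΔJ fail)
(i) forbidden (parity fails)
Total allowed: 1 of 9.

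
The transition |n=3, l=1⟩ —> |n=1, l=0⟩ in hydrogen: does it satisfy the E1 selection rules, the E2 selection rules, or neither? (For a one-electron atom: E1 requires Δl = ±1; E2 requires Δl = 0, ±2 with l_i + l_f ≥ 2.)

Δl = 0 − 1 = -1; l_i + l_f = 1.
E1 (Δl = ±1): satisfied.
E2 (Δl = 0,±2, l_i+l_f ≥ 2): not satisfied.

E1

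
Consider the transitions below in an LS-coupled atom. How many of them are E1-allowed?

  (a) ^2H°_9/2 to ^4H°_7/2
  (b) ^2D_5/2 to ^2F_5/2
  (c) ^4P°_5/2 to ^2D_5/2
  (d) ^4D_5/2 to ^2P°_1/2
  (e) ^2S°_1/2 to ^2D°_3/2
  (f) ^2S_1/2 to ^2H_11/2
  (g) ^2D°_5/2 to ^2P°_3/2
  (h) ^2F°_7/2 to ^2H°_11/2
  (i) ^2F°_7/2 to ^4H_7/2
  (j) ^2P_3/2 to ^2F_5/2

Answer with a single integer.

(a) forbidden (parity, ΔS fail)
(b) forbidden (parity fails)
(c) forbidden (ΔS fails)
(d) forbidden (ΔS, ΔJ fail)
(e) forbidden (parity, ΔL fail)
(f) forbidden (parity, ΔL, ΔJ fail)
(g) forbidden (parity fails)
(h) forbidden (parity, ΔL, ΔJ fail)
(i) forbidden (ΔS, ΔL fail)
(j) forbidden (parity, ΔL fail)
Total allowed: 0 of 10.

0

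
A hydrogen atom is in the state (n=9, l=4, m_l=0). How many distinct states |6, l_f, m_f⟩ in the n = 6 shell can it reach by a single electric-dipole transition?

6

E1 requires Δl = ±1, so l_f ∈ {3, 5}; with 0 ≤ l_f ≤ n_f−1 = 5, the allowed l_f values are {3, 5}.
For l_f = 3: m_f ∈ {m_i−1, m_i, m_i+1} ∩ [−3, 3] = {-1, 0, 1} → 3 states.
For l_f = 5: m_f ∈ {m_i−1, m_i, m_i+1} ∩ [−5, 5] = {-1, 0, 1} → 3 states.
Total: 6.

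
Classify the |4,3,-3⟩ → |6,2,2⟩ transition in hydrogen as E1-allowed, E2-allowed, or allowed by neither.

Δl = 2 − 3 = -1; l_i + l_f = 5.
Δm_l = +5.
E1 (Δl = ±1, |Δm_l| ≤ 1): not satisfied.
E2 (Δl = 0,±2, l_i+l_f ≥ 2, |Δm_l| ≤ 2): not satisfied.

neither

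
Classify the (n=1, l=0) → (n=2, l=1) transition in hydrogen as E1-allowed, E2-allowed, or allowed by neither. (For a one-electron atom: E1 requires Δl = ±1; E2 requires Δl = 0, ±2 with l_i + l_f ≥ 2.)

E1

Δl = 1 − 0 = +1; l_i + l_f = 1.
E1 (Δl = ±1): satisfied.
E2 (Δl = 0,±2, l_i+l_f ≥ 2): not satisfied.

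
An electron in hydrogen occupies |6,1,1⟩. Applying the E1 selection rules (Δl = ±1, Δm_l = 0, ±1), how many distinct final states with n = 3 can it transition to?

E1 requires Δl = ±1, so l_f ∈ {0, 2}; with 0 ≤ l_f ≤ n_f−1 = 2, the allowed l_f values are {0, 2}.
For l_f = 0: m_f ∈ {m_i−1, m_i, m_i+1} ∩ [−0, 0] = {0} → 1 state.
For l_f = 2: m_f ∈ {m_i−1, m_i, m_i+1} ∩ [−2, 2] = {0, 1, 2} → 3 states.
Total: 4.

4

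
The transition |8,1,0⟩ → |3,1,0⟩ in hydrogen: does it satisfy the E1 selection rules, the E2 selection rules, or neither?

Δl = 1 − 1 = +0; l_i + l_f = 2.
Δm_l = +0.
E1 (Δl = ±1, |Δm_l| ≤ 1): not satisfied.
E2 (Δl = 0,±2, l_i+l_f ≥ 2, |Δm_l| ≤ 2): satisfied.

E2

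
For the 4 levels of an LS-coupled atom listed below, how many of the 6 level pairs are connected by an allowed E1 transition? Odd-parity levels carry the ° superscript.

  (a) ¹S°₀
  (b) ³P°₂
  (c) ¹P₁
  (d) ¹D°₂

2

(a)–(b): forbidden (parity, ΔS, ΔJ).
(a)–(c): allowed.
(a)–(d): forbidden (parity, ΔL, ΔJ).
(b)–(c): forbidden (ΔS).
(b)–(d): forbidden (parity, ΔS).
(c)–(d): allowed.
Allowed pairs: 2 of 6.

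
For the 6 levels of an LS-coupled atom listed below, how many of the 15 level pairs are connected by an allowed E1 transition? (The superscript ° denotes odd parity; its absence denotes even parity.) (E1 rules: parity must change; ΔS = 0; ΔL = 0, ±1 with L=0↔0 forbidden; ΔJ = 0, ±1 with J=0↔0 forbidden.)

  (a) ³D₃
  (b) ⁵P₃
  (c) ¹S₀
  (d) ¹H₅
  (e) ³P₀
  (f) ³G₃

(a)–(b): forbidden (parity, ΔS).
(a)–(c): forbidden (parity, ΔS, ΔL, ΔJ).
(a)–(d): forbidden (parity, ΔS, ΔL, ΔJ).
(a)–(e): forbidden (parity, ΔJ).
(a)–(f): forbidden (parity, ΔL).
(b)–(c): forbidden (parity, ΔS, ΔJ).
(b)–(d): forbidden (parity, ΔS, ΔL, ΔJ).
(b)–(e): forbidden (parity, ΔS, ΔJ).
(b)–(f): forbidden (parity, ΔS, ΔL).
(c)–(d): forbidden (parity, ΔL, ΔJ).
(c)–(e): forbidden (parity, ΔS, ΔJ).
(c)–(f): forbidden (parity, ΔS, ΔL, ΔJ).
(d)–(e): forbidden (parity, ΔS, ΔL, ΔJ).
(d)–(f): forbidden (parity, ΔS, ΔJ).
(e)–(f): forbidden (parity, ΔL, ΔJ).
Allowed pairs: 0 of 15.

0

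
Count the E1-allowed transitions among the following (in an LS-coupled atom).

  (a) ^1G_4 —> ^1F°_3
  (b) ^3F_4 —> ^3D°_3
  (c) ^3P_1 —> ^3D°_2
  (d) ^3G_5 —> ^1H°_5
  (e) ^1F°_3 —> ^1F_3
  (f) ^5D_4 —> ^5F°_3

5

(a) allowed
(b) allowed
(c) allowed
(d) forbidden (ΔS fails)
(e) allowed
(f) allowed
Total allowed: 5 of 6.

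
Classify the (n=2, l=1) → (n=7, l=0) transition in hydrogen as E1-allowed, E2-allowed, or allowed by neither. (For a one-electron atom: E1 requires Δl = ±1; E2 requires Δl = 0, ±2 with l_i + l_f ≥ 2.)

E1

Δl = 0 − 1 = -1; l_i + l_f = 1.
E1 (Δl = ±1): satisfied.
E2 (Δl = 0,±2, l_i+l_f ≥ 2): not satisfied.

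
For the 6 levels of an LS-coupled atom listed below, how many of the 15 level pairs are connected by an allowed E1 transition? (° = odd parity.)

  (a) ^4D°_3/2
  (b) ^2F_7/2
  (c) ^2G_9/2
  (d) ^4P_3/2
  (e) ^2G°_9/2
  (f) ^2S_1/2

(a)–(b): forbidden (ΔS, ΔJ).
(a)–(c): forbidden (ΔS, ΔL, ΔJ).
(a)–(d): allowed.
(a)–(e): forbidden (parity, ΔS, ΔL, ΔJ).
(a)–(f): forbidden (ΔS, ΔL).
(b)–(c): forbidden (parity).
(b)–(d): forbidden (parity, ΔS, ΔL, ΔJ).
(b)–(e): allowed.
(b)–(f): forbidden (parity, ΔL, ΔJ).
(c)–(d): forbidden (parity, ΔS, ΔL, ΔJ).
(c)–(e): allowed.
(c)–(f): forbidden (parity, ΔL, ΔJ).
(d)–(e): forbidden (ΔS, ΔL, ΔJ).
(d)–(f): forbidden (parity, ΔS).
(e)–(f): forbidden (ΔL, ΔJ).
Allowed pairs: 3 of 15.

3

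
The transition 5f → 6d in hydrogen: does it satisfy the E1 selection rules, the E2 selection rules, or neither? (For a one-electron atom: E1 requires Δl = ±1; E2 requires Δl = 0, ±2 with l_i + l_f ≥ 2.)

Δl = 2 − 3 = -1; l_i + l_f = 5.
E1 (Δl = ±1): satisfied.
E2 (Δl = 0,±2, l_i+l_f ≥ 2): not satisfied.

E1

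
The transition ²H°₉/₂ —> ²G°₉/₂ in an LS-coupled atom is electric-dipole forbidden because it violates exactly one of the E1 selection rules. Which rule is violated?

Initial level: S=1/2, L=5, J=9/2, parity odd. Final level: S=1/2, L=4, J=9/2, parity odd.
Parity must change: odd → odd — fails.
ΔS = 0: S: 1/2 → 1/2 — ok.
ΔL = 0, ±1 (not L=0↔0): L: 5 → 4, ΔL = -1 — ok.
ΔJ = 0, ±1 (not J=0↔0): J: 9/2 → 9/2, ΔJ = +0 — ok.

parity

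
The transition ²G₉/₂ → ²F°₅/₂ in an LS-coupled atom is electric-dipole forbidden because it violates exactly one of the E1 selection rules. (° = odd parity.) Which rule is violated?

Reading off the term symbols: S 1/2→1/2, L 4→3, J 9/2→5/2, parity even→odd.
ΔJ = 0, ±1 (not J=0↔0): J: 9/2 → 5/2, ΔJ = -2 — fails.
ΔS = 0: S: 1/2 → 1/2 — ok.
ΔL = 0, ±1 (not L=0↔0): L: 4 → 3, ΔL = -1 — ok.
Parity must change: even → odd — ok.

the ΔJ = 0, ±1 rule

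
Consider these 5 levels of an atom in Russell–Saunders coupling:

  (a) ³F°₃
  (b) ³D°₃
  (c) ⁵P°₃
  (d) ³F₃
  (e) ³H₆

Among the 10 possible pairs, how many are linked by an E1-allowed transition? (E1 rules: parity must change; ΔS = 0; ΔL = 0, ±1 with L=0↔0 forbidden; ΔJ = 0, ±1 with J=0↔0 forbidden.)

(a)–(b): forbidden (parity).
(a)–(c): forbidden (parity, ΔS, ΔL).
(a)–(d): allowed.
(a)–(e): forbidden (ΔL, ΔJ).
(b)–(c): forbidden (parity, ΔS).
(b)–(d): allowed.
(b)–(e): forbidden (ΔL, ΔJ).
(c)–(d): forbidden (ΔS, ΔL).
(c)–(e): forbidden (ΔS, ΔL, ΔJ).
(d)–(e): forbidden (parity, ΔL, ΔJ).
Allowed pairs: 2 of 10.

2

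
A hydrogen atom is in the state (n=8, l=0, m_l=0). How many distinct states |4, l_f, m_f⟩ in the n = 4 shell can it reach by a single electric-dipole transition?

E1 requires Δl = ±1, so l_f ∈ {-1, 1}; with 0 ≤ l_f ≤ n_f−1 = 3, the allowed l_f values are {1}.
For l_f = 1: m_f ∈ {m_i−1, m_i, m_i+1} ∩ [−1, 1] = {-1, 0, 1} → 3 states.
Total: 3.

3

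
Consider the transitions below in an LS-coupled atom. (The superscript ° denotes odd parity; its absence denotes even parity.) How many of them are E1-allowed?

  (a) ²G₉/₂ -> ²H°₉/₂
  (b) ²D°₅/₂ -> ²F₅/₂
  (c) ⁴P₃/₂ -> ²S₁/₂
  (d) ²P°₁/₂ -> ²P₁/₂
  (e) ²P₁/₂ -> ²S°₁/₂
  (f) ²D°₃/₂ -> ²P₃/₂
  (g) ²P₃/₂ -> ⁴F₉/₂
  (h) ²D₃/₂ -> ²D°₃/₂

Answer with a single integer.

6

(a) allowed
(b) allowed
(c) forbidden (parity, ΔS fail)
(d) allowed
(e) allowed
(f) allowed
(g) forbidden (parity, ΔS, ΔL, ΔJ fail)
(h) allowed
Total allowed: 6 of 8.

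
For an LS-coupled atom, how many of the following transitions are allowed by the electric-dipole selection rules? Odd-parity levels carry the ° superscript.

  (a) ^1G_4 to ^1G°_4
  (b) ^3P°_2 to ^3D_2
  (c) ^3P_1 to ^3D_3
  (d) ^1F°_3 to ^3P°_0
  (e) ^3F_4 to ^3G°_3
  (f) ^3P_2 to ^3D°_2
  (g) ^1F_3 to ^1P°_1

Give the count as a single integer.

4

(a) allowed
(b) allowed
(c) forbidden (parity, ΔJ fail)
(d) forbidden (parity, ΔS, ΔL, ΔJ fail)
(e) allowed
(f) allowed
(g) forbidden (ΔL, ΔJ fail)
Total allowed: 4 of 7.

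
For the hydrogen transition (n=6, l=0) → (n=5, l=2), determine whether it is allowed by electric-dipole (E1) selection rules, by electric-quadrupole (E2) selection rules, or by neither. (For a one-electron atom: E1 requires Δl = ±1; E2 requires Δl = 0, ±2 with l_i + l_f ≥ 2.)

Δl = 2 − 0 = +2; l_i + l_f = 2.
E1 (Δl = ±1): not satisfied.
E2 (Δl = 0,±2, l_i+l_f ≥ 2): satisfied.

E2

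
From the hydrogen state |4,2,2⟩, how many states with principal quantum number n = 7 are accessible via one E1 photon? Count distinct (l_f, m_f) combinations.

E1 requires Δl = ±1, so l_f ∈ {1, 3}; with 0 ≤ l_f ≤ n_f−1 = 6, the allowed l_f values are {1, 3}.
For l_f = 1: m_f ∈ {m_i−1, m_i, m_i+1} ∩ [−1, 1] = {1} → 1 state.
For l_f = 3: m_f ∈ {m_i−1, m_i, m_i+1} ∩ [−3, 3] = {1, 2, 3} → 3 states.
Total: 4.

4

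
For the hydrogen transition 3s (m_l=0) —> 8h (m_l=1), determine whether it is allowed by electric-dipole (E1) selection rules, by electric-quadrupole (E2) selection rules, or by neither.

Δl = 5 − 0 = +5; l_i + l_f = 5.
Δm_l = +1.
E1 (Δl = ±1, |Δm_l| ≤ 1): not satisfied.
E2 (Δl = 0,±2, l_i+l_f ≥ 2, |Δm_l| ≤ 2): not satisfied.

neither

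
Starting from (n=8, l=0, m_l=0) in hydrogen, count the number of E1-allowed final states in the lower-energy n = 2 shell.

E1 requires Δl = ±1, so l_f ∈ {-1, 1}; with 0 ≤ l_f ≤ n_f−1 = 1, the allowed l_f values are {1}.
For l_f = 1: m_f ∈ {m_i−1, m_i, m_i+1} ∩ [−1, 1] = {-1, 0, 1} → 3 states.
Total: 3.

3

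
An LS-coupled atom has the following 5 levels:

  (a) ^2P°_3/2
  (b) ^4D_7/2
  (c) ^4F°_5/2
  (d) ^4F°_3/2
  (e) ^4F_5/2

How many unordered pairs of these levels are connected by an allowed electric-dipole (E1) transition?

3

(a)–(b): forbidden (ΔS, ΔJ).
(a)–(c): forbidden (parity, ΔS, ΔL).
(a)–(d): forbidden (parity, ΔS, ΔL).
(a)–(e): forbidden (ΔS, ΔL).
(b)–(c): allowed.
(b)–(d): forbidden (ΔJ).
(b)–(e): forbidden (parity).
(c)–(d): forbidden (parity).
(c)–(e): allowed.
(d)–(e): allowed.
Allowed pairs: 3 of 10.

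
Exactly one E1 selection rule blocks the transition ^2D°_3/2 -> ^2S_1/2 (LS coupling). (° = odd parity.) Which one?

the ΔL = 0, ±1 rule

Parity must change: odd → even — ok.
ΔS = 0: S: 1/2 → 1/2 — ok.
ΔL = 0, ±1 (not L=0↔0): L: 2 → 0, ΔL = -2 — fails.
ΔJ = 0, ±1 (not J=0↔0): J: 3/2 → 1/2, ΔJ = -1 — ok.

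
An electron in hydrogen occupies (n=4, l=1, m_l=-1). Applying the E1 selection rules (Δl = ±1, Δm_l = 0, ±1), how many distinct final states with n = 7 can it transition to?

E1 requires Δl = ±1, so l_f ∈ {0, 2}; with 0 ≤ l_f ≤ n_f−1 = 6, the allowed l_f values are {0, 2}.
For l_f = 0: m_f ∈ {m_i−1, m_i, m_i+1} ∩ [−0, 0] = {0} → 1 state.
For l_f = 2: m_f ∈ {m_i−1, m_i, m_i+1} ∩ [−2, 2] = {-2, -1, 0} → 3 states.
Total: 4.

4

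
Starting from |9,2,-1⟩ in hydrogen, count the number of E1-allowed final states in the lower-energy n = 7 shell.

E1 requires Δl = ±1, so l_f ∈ {1, 3}; with 0 ≤ l_f ≤ n_f−1 = 6, the allowed l_f values are {1, 3}.
For l_f = 1: m_f ∈ {m_i−1, m_i, m_i+1} ∩ [−1, 1] = {-1, 0} → 2 states.
For l_f = 3: m_f ∈ {m_i−1, m_i, m_i+1} ∩ [−3, 3] = {-2, -1, 0} → 3 states.
Total: 5.

5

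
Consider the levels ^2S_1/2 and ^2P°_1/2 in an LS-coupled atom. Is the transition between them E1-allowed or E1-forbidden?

allowed

Initial level: S=1/2, L=0, J=1/2, parity even. Final level: S=1/2, L=1, J=1/2, parity odd.
Parity must change: even → odd — ok.
ΔS = 0: S: 1/2 → 1/2 — ok.
ΔL = 0, ±1 (not L=0↔0): L: 0 → 1, ΔL = +1 — ok.
ΔJ = 0, ±1 (not J=0↔0): J: 1/2 → 1/2, ΔJ = +0 — ok.
All four E1 rules are satisfied.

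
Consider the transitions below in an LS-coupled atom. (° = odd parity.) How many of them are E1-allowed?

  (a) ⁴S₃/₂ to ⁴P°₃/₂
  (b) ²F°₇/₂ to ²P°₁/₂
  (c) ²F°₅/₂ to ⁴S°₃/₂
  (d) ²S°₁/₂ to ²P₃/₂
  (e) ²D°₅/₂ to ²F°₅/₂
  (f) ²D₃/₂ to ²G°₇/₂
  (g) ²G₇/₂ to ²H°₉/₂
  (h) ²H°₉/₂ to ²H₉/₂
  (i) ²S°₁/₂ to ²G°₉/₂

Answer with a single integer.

4

(a) allowed
(b) forbidden (parity, ΔL, ΔJ fail)
(c) forbidden (parity, ΔS, ΔL fail)
(d) allowed
(e) forbidden (parity fails)
(f) forbidden (ΔL, ΔJ fail)
(g) allowed
(h) allowed
(i) forbidden (parity, ΔL, ΔJ fail)
Total allowed: 4 of 9.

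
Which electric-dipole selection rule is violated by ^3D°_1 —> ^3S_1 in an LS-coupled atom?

the ΔL = 0, ±1 rule

Parity must change: odd → even — satisfied.
ΔS = 0: S: 1 → 1 — satisfied.
ΔL = 0, ±1 (not L=0↔0): L: 2 → 0, ΔL = -2 — violated.
ΔJ = 0, ±1 (not J=0↔0): J: 1 → 1, ΔJ = +0 — satisfied.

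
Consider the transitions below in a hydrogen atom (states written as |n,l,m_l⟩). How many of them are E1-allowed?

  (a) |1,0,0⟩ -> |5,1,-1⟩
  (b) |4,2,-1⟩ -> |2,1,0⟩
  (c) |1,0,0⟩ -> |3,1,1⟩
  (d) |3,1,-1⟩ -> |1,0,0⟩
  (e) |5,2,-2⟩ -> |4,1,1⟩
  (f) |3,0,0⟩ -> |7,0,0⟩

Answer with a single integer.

4

(a) allowed
(b) allowed
(c) allowed
(d) allowed
(e) forbidden — Δm_l = +3 (E1 requires Δm_l = 0, ±1)
(f) forbidden — Δl = +0 (E1 requires Δl = ±1)
Total allowed: 4 of 6.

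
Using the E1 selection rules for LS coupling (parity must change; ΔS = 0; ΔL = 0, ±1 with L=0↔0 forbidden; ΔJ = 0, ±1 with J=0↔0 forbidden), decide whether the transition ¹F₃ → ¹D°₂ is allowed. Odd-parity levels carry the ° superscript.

allowed

Parity must change: even → odd — ok.
ΔS = 0: S: 0 → 0 — ok.
ΔL = 0, ±1 (not L=0↔0): L: 3 → 2, ΔL = -1 — ok.
ΔJ = 0, ±1 (not J=0↔0): J: 3 → 2, ΔJ = -1 — ok.
All four E1 rules are satisfied.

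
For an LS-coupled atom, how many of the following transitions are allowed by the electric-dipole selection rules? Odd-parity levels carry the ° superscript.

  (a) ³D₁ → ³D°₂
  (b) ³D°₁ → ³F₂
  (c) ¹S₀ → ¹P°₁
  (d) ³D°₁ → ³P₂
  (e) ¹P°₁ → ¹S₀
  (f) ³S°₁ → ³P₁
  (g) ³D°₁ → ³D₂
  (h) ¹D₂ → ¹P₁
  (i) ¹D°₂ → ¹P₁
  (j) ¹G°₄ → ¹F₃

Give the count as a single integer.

9

(a) allowed
(b) allowed
(c) allowed
(d) allowed
(e) allowed
(f) allowed
(g) allowed
(h) forbidden (parity fails)
(i) allowed
(j) allowed
Total allowed: 9 of 10.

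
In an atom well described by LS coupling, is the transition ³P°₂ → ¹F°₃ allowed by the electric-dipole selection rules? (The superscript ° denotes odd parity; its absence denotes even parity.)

Reading off the term symbols: S 1→0, L 1→3, J 2→3, parity odd→odd.
Parity must change: odd → odd — violated.
ΔS = 0: S: 1 → 0 — violated.
ΔL = 0, ±1 (not L=0↔0): L: 1 → 3, ΔL = +2 — violated.
ΔJ = 0, ±1 (not J=0↔0): J: 2 → 3, ΔJ = +1 — satisfied.
Rule(s) violated: parity, ΔS, ΔL.

forbidden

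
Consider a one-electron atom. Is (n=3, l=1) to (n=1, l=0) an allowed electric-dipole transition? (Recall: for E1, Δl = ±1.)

l: 1 → 0 (Δl = -1). Δl = ±1 ok.
All E1 selection rules are satisfied.

allowed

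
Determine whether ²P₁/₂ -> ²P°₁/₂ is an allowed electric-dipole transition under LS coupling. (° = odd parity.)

Initial level: S=1/2, L=1, J=1/2, parity even. Final level: S=1/2, L=1, J=1/2, parity odd.
Parity must change: even → odd — satisfied.
ΔS = 0: S: 1/2 → 1/2 — satisfied.
ΔL = 0, ±1 (not L=0↔0): L: 1 → 1, ΔL = +0 — satisfied.
ΔJ = 0, ±1 (not J=0↔0): J: 1/2 → 1/2, ΔJ = +0 — satisfied.
All four E1 rules are satisfied.

allowed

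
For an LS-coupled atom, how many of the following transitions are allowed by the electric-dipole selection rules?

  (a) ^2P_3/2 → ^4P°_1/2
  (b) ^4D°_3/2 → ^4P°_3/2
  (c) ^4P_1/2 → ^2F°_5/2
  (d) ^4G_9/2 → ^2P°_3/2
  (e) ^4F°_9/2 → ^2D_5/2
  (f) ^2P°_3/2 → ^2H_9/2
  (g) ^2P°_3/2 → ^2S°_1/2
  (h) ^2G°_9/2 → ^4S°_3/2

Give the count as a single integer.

0

(a) forbidden (ΔS fails)
(b) forbidden (parity fails)
(c) forbidden (ΔS, ΔL, ΔJ fail)
(d) forbidden (ΔS, ΔL, ΔJ fail)
(e) forbidden (ΔS, ΔJ fail)
(f) forbidden (ΔL, ΔJ fail)
(g) forbidden (parity fails)
(h) forbidden (parity, ΔS, ΔL, ΔJ fail)
Total allowed: 0 of 8.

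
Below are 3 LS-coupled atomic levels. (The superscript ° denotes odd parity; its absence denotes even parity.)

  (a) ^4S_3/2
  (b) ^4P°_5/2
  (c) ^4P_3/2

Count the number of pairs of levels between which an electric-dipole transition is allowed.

(a)–(b): allowed.
(a)–(c): forbidden (parity).
(b)–(c): allowed.
Allowed pairs: 2 of 3.

2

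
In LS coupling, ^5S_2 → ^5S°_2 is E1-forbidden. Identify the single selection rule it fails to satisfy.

the L=0 ↔ L=0 exclusion

Parity must change: even → odd — ✓.
ΔS = 0: S: 2 → 2 — ✓.
ΔL = 0, ±1 (not L=0↔0): L: 0 → 0, ΔL = +0 — ✗.
ΔJ = 0, ±1 (not J=0↔0): J: 2 → 2, ΔJ = +0 — ✓.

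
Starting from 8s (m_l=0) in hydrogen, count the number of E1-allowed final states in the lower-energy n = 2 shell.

E1 requires Δl = ±1, so l_f ∈ {-1, 1}; with 0 ≤ l_f ≤ n_f−1 = 1, the allowed l_f values are {1}.
For l_f = 1: m_f ∈ {m_i−1, m_i, m_i+1} ∩ [−1, 1] = {-1, 0, 1} → 3 states.
Total: 3.

3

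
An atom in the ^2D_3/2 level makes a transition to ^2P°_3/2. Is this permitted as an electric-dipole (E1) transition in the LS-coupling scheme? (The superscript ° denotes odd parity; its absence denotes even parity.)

allowed

Initial level: S=1/2, L=2, J=3/2, parity even. Final level: S=1/2, L=1, J=3/2, parity odd.
Parity must change: even → odd — ok.
ΔL = 0, ±1 (not L=0↔0): L: 2 → 1, ΔL = -1 — ok.
ΔS = 0: S: 1/2 → 1/2 — ok.
ΔJ = 0, ±1 (not J=0↔0): J: 3/2 → 3/2, ΔJ = +0 — ok.
All four E1 rules are satisfied.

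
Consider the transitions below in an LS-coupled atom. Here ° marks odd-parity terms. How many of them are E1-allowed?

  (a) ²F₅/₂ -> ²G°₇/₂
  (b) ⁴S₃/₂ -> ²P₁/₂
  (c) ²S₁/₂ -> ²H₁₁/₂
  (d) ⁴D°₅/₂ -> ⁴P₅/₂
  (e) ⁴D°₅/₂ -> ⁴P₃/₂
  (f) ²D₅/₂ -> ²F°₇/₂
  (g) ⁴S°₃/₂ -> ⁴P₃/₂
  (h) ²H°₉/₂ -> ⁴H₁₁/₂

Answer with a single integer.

(a) allowed
(b) forbidden (parity, ΔS fail)
(c) forbidden (parity, ΔL, ΔJ fail)
(d) allowed
(e) allowed
(f) allowed
(g) allowed
(h) forbidden (ΔS fails)
Total allowed: 5 of 8.

5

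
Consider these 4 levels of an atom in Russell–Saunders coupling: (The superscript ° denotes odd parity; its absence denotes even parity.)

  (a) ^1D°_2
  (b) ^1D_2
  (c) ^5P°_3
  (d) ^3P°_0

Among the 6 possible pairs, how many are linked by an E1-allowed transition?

1

(a)–(b): allowed.
(a)–(c): forbidden (parity, ΔS).
(a)–(d): forbidden (parity, ΔS, ΔJ).
(b)–(c): forbidden (ΔS).
(b)–(d): forbidden (ΔS, ΔJ).
(c)–(d): forbidden (parity, ΔS, ΔJ).
Allowed pairs: 1 of 6.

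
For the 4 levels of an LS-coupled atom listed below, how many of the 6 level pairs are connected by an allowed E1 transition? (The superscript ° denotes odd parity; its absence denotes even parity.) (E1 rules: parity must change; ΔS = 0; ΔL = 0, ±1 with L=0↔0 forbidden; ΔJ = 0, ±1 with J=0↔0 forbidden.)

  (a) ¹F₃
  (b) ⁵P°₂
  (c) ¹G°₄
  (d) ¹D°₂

2

(a)–(b): forbidden (ΔS, ΔL).
(a)–(c): allowed.
(a)–(d): allowed.
(b)–(c): forbidden (parity, ΔS, ΔL, ΔJ).
(b)–(d): forbidden (parity, ΔS).
(c)–(d): forbidden (parity, ΔL, ΔJ).
Allowed pairs: 2 of 6.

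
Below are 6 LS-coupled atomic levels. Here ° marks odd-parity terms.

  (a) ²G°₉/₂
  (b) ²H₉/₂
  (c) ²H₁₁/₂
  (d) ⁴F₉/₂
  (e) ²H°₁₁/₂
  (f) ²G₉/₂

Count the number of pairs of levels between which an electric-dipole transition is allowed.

(a)–(b): allowed.
(a)–(c): allowed.
(a)–(d): forbidden (ΔS).
(a)–(e): forbidden (parity).
(a)–(f): allowed.
(b)–(c): forbidden (parity).
(b)–(d): forbidden (parity, ΔS, ΔL).
(b)–(e): allowed.
(b)–(f): forbidden (parity).
(c)–(d): forbidden (parity, ΔS, ΔL).
(c)–(e): allowed.
(c)–(f): forbidden (parity).
(d)–(e): forbidden (ΔS, ΔL).
(d)–(f): forbidden (parity, ΔS).
(e)–(f): allowed.
Allowed pairs: 6 of 15.

6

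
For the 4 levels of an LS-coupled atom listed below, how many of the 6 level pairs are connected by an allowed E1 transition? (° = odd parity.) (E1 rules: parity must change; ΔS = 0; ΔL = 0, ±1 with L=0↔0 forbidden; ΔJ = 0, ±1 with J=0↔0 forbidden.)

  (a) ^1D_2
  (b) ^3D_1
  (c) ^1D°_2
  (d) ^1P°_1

2

(a)–(b): forbidden (parity, ΔS).
(a)–(c): allowed.
(a)–(d): allowed.
(b)–(c): forbidden (ΔS).
(b)–(d): forbidden (ΔS).
(c)–(d): forbidden (parity).
Allowed pairs: 2 of 6.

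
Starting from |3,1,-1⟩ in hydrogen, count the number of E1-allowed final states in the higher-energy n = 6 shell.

4

E1 requires Δl = ±1, so l_f ∈ {0, 2}; with 0 ≤ l_f ≤ n_f−1 = 5, the allowed l_f values are {0, 2}.
For l_f = 0: m_f ∈ {m_i−1, m_i, m_i+1} ∩ [−0, 0] = {0} → 1 state.
For l_f = 2: m_f ∈ {m_i−1, m_i, m_i+1} ∩ [−2, 2] = {-2, -1, 0} → 3 states.
Total: 4.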